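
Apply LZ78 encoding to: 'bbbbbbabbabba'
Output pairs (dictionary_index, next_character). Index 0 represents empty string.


LZ78 encoding steps:
Dictionary: {0: ''}
Step 1: w='' (idx 0), next='b' -> output (0, 'b'), add 'b' as idx 1
Step 2: w='b' (idx 1), next='b' -> output (1, 'b'), add 'bb' as idx 2
Step 3: w='bb' (idx 2), next='b' -> output (2, 'b'), add 'bbb' as idx 3
Step 4: w='' (idx 0), next='a' -> output (0, 'a'), add 'a' as idx 4
Step 5: w='bb' (idx 2), next='a' -> output (2, 'a'), add 'bba' as idx 5
Step 6: w='bba' (idx 5), end of input -> output (5, '')


Encoded: [(0, 'b'), (1, 'b'), (2, 'b'), (0, 'a'), (2, 'a'), (5, '')]


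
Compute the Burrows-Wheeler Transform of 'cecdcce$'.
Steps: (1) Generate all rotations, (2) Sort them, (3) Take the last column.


Rotations (sorted):
  0: $cecdcce -> last char: e
  1: cce$cecd -> last char: d
  2: cdcce$ce -> last char: e
  3: ce$cecdc -> last char: c
  4: cecdcce$ -> last char: $
  5: dcce$cec -> last char: c
  6: e$cecdcc -> last char: c
  7: ecdcce$c -> last char: c


BWT = edec$ccc


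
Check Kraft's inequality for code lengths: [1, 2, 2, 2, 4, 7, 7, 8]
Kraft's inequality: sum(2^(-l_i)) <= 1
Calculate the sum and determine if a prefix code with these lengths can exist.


Sum = 2^(-1) + 2^(-2) + 2^(-2) + 2^(-2) + 2^(-4) + 2^(-7) + 2^(-7) + 2^(-8)
    = 0.5 + 0.25 + 0.25 + 0.25 + 0.0625 + 0.0078125 + 0.0078125 + 0.00390625
    = 341/256 = 1.33203125
Since 1.33203125 > 1, Kraft's inequality is NOT satisfied.
A prefix code with these lengths CANNOT exist.

Kraft sum = 1.33203125. Not satisfied.


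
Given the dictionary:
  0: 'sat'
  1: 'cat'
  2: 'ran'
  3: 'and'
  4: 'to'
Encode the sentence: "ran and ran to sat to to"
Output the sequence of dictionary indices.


Look up each word in the dictionary:
  'ran' -> 2
  'and' -> 3
  'ran' -> 2
  'to' -> 4
  'sat' -> 0
  'to' -> 4
  'to' -> 4

Encoded: [2, 3, 2, 4, 0, 4, 4]


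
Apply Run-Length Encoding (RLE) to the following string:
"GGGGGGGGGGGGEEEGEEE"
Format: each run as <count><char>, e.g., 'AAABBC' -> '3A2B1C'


Scanning runs left to right:
  i=0: run of 'G' x 12 -> '12G'
  i=12: run of 'E' x 3 -> '3E'
  i=15: run of 'G' x 1 -> '1G'
  i=16: run of 'E' x 3 -> '3E'

RLE = 12G3E1G3E


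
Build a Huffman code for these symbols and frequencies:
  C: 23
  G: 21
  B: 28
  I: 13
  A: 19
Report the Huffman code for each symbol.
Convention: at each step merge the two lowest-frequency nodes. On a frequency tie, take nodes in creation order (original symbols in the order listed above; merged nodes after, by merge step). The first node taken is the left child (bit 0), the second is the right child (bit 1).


Huffman tree construction:
Step 1: Merge I(13) + A(19) = 32
Step 2: Merge G(21) + C(23) = 44
Step 3: Merge B(28) + (I+A)(32) = 60
Step 4: Merge (G+C)(44) + (B+(I+A))(60) = 104
Read each symbol's code off the tree from the root (left child = 0, right child = 1).

Codes:
  C: 01 (length 2)
  G: 00 (length 2)
  B: 10 (length 2)
  I: 110 (length 3)
  A: 111 (length 3)
Average code length: 240/104 = 2.3077 bits/symbol


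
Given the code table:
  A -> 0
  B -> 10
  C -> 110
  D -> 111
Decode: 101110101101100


Decoding:
10 -> B
111 -> D
0 -> A
10 -> B
110 -> C
110 -> C
0 -> A


Result: BDABCCA


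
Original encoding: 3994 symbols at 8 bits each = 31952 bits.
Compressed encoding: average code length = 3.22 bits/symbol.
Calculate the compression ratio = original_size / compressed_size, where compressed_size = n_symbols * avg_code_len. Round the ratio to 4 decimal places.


original_size = n_symbols * orig_bits = 3994 * 8 = 31952 bits
compressed_size = n_symbols * avg_code_len = 3994 * 3.22 = 12860.68 bits
ratio = original_size / compressed_size = 31952 / 12860.68 = 2.4845

Compression ratio = 2.4845


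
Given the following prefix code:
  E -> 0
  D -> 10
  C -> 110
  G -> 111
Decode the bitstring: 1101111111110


Decoding step by step:
Bits 110 -> C
Bits 111 -> G
Bits 111 -> G
Bits 111 -> G
Bits 0 -> E


Decoded message: CGGGE


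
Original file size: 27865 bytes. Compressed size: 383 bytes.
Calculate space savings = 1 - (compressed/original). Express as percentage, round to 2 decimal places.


ratio = compressed/original = 383/27865 = 0.013745
savings = 1 - ratio = 1 - 0.013745 = 0.986255
as a percentage: 0.986255 * 100 = 98.63%

Space savings = 1 - 383/27865 = 98.63%


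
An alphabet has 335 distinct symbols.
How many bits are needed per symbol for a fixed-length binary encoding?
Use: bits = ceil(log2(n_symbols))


log2(335) = 8.388
Bracket: 2^8 = 256 < 335 <= 2^9 = 512
So ceil(log2(335)) = 9

bits = ceil(log2(335)) = ceil(8.388) = 9 bits


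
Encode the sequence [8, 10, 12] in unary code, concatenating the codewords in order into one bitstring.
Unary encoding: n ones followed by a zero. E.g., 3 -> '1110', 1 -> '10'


Encode each number as n ones followed by a terminating 0:
  8 -> 111111110 (9 bits)
  10 -> 11111111110 (11 bits)
  12 -> 1111111111110 (13 bits)
Total length = 9 + 11 + 13 = 33 bits.

Unary([8, 10, 12]) = 111111110111111111101111111111110 (33 bits)


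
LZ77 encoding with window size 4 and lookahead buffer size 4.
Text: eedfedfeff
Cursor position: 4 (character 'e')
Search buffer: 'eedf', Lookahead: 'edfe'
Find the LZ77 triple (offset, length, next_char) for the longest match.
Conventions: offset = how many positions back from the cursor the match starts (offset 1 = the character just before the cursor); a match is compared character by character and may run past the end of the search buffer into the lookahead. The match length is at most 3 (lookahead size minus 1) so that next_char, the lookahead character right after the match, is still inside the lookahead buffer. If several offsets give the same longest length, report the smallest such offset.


Try each offset into the search buffer:
  offset=1 (pos 3, char 'f'): match length 0
  offset=2 (pos 2, char 'd'): match length 0
  offset=3 (pos 1, char 'e'): match length 3
  offset=4 (pos 0, char 'e'): match length 1
Longest match has length 3 at offset 3.
next_char = character at position 4 + 3 = 7 -> 'e'

Best match: offset=3, length=3 (matching 'edf' starting at position 1)
LZ77 triple: (3, 3, 'e')


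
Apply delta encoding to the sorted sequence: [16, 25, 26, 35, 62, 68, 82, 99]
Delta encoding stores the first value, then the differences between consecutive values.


First value: 16
Deltas:
  25 - 16 = 9
  26 - 25 = 1
  35 - 26 = 9
  62 - 35 = 27
  68 - 62 = 6
  82 - 68 = 14
  99 - 82 = 17


Delta encoded: [16, 9, 1, 9, 27, 6, 14, 17]


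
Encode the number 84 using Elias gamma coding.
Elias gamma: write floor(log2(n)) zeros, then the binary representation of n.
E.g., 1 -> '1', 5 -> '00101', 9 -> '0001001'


num_bits = floor(log2(84)) + 1 = 7
leading_zeros = num_bits - 1 = 6
binary(84) = 1010100

Elias gamma(84) = '000000' + '1010100' = 0000001010100 (13 bits)


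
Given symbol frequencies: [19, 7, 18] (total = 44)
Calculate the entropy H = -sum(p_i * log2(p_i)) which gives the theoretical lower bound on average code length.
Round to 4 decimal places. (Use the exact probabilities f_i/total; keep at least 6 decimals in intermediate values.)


Per-symbol terms -p_i * log2(p_i) with p_i = f_i/44:
  p = 19/44 = 0.431818: log2(p) = -1.211504, -p*log2(p) = 0.523149
  p = 7/44 = 0.159091: log2(p) = -2.652077, -p*log2(p) = 0.421921
  p = 18/44 = 0.409091: log2(p) = -1.289507, -p*log2(p) = 0.527525
H = 0.523149 + 0.421921 + 0.527525 = 1.472595

H = 1.4726 bits/symbol


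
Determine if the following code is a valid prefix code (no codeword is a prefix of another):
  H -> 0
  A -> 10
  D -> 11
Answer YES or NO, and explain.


Checking each pair (does one codeword prefix another?):
  H='0' vs A='10': no prefix
  H='0' vs D='11': no prefix
  A='10' vs H='0': no prefix
  A='10' vs D='11': no prefix
  D='11' vs H='0': no prefix
  D='11' vs A='10': no prefix
No violation found over all pairs.

YES -- this is a valid prefix code. No codeword is a prefix of any other codeword.


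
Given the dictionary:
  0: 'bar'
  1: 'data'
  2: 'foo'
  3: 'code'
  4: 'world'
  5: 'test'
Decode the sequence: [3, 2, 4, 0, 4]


Look up each index in the dictionary:
  3 -> 'code'
  2 -> 'foo'
  4 -> 'world'
  0 -> 'bar'
  4 -> 'world'

Decoded: "code foo world bar world"


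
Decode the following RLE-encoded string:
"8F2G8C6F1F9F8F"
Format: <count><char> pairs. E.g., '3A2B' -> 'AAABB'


Expanding each <count><char> pair:
  8F -> 'FFFFFFFF'
  2G -> 'GG'
  8C -> 'CCCCCCCC'
  6F -> 'FFFFFF'
  1F -> 'F'
  9F -> 'FFFFFFFFF'
  8F -> 'FFFFFFFF'

Decoded = FFFFFFFFGGCCCCCCCCFFFFFFFFFFFFFFFFFFFFFFFF


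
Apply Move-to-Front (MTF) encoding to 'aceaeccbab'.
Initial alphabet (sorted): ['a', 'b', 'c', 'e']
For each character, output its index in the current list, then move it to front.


MTF encoding:
'a': index 0 in ['a', 'b', 'c', 'e'] -> ['a', 'b', 'c', 'e']
'c': index 2 in ['a', 'b', 'c', 'e'] -> ['c', 'a', 'b', 'e']
'e': index 3 in ['c', 'a', 'b', 'e'] -> ['e', 'c', 'a', 'b']
'a': index 2 in ['e', 'c', 'a', 'b'] -> ['a', 'e', 'c', 'b']
'e': index 1 in ['a', 'e', 'c', 'b'] -> ['e', 'a', 'c', 'b']
'c': index 2 in ['e', 'a', 'c', 'b'] -> ['c', 'e', 'a', 'b']
'c': index 0 in ['c', 'e', 'a', 'b'] -> ['c', 'e', 'a', 'b']
'b': index 3 in ['c', 'e', 'a', 'b'] -> ['b', 'c', 'e', 'a']
'a': index 3 in ['b', 'c', 'e', 'a'] -> ['a', 'b', 'c', 'e']
'b': index 1 in ['a', 'b', 'c', 'e'] -> ['b', 'a', 'c', 'e']


Output: [0, 2, 3, 2, 1, 2, 0, 3, 3, 1]


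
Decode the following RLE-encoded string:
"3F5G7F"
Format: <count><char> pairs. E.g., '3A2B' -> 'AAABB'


Expanding each <count><char> pair:
  3F -> 'FFF'
  5G -> 'GGGGG'
  7F -> 'FFFFFFF'

Decoded = FFFGGGGGFFFFFFF


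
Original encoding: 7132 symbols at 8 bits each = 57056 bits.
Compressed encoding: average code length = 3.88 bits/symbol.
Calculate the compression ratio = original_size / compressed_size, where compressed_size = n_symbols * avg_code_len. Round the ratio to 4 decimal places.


original_size = n_symbols * orig_bits = 7132 * 8 = 57056 bits
compressed_size = n_symbols * avg_code_len = 7132 * 3.88 = 27672.16 bits
ratio = original_size / compressed_size = 57056 / 27672.16 = 2.0619

Compression ratio = 2.0619


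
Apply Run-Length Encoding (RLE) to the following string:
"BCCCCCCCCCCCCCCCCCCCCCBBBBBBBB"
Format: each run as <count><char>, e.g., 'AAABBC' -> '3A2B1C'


Scanning runs left to right:
  i=0: run of 'B' x 1 -> '1B'
  i=1: run of 'C' x 21 -> '21C'
  i=22: run of 'B' x 8 -> '8B'

RLE = 1B21C8B


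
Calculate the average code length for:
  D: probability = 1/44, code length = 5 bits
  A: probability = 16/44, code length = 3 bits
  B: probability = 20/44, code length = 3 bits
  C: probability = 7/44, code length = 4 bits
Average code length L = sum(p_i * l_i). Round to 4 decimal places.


Weighted contributions p_i * l_i:
  D: (1/44) * 5 = 5/44
  A: (16/44) * 3 = 48/44
  B: (20/44) * 3 = 60/44
  C: (7/44) * 4 = 28/44
Sum = (5 + 48 + 60 + 28)/44 = 141/44

L = 141/44 = 3.2045 bits/symbol


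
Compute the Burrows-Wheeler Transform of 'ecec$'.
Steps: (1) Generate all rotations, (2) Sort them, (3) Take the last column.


Rotations (sorted):
  0: $ecec -> last char: c
  1: c$ece -> last char: e
  2: cec$e -> last char: e
  3: ec$ec -> last char: c
  4: ecec$ -> last char: $


BWT = ceec$


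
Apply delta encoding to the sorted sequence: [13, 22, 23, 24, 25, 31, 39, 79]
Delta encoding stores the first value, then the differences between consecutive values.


First value: 13
Deltas:
  22 - 13 = 9
  23 - 22 = 1
  24 - 23 = 1
  25 - 24 = 1
  31 - 25 = 6
  39 - 31 = 8
  79 - 39 = 40


Delta encoded: [13, 9, 1, 1, 1, 6, 8, 40]


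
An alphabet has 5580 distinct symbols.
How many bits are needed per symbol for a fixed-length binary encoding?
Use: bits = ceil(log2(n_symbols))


log2(5580) = 12.446
Bracket: 2^12 = 4096 < 5580 <= 2^13 = 8192
So ceil(log2(5580)) = 13

bits = ceil(log2(5580)) = ceil(12.446) = 13 bits


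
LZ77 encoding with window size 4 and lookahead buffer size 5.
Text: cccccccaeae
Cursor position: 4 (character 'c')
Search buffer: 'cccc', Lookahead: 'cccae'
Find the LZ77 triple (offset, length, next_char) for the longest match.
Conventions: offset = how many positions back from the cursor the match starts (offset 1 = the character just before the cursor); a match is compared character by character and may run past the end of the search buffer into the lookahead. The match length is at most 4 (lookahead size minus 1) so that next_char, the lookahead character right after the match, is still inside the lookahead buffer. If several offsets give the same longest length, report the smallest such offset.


Try each offset into the search buffer:
  offset=1 (pos 3, char 'c'): match length 3
  offset=2 (pos 2, char 'c'): match length 3
  offset=3 (pos 1, char 'c'): match length 3
  offset=4 (pos 0, char 'c'): match length 3
Longest match has length 3, found at offsets 1, 2, 3, 4; take the smallest, offset 1.
next_char = character at position 4 + 3 = 7 -> 'a'

Best match: offset=1, length=3 (matching 'ccc' starting at position 3)
LZ77 triple: (1, 3, 'a')


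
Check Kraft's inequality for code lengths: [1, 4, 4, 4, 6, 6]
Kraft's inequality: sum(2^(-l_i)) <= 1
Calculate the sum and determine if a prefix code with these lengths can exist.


Sum = 2^(-1) + 2^(-4) + 2^(-4) + 2^(-4) + 2^(-6) + 2^(-6)
    = 0.5 + 0.0625 + 0.0625 + 0.0625 + 0.015625 + 0.015625
    = 46/64 = 0.71875
Since 0.71875 <= 1, Kraft's inequality IS satisfied.
A prefix code with these lengths CAN exist.

Kraft sum = 0.71875. Satisfied.


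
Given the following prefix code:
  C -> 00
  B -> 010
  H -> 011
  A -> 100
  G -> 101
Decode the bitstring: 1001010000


Decoding step by step:
Bits 100 -> A
Bits 101 -> G
Bits 00 -> C
Bits 00 -> C


Decoded message: AGCC


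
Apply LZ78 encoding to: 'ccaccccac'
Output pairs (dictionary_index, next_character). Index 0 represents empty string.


LZ78 encoding steps:
Dictionary: {0: ''}
Step 1: w='' (idx 0), next='c' -> output (0, 'c'), add 'c' as idx 1
Step 2: w='c' (idx 1), next='a' -> output (1, 'a'), add 'ca' as idx 2
Step 3: w='c' (idx 1), next='c' -> output (1, 'c'), add 'cc' as idx 3
Step 4: w='cc' (idx 3), next='a' -> output (3, 'a'), add 'cca' as idx 4
Step 5: w='c' (idx 1), end of input -> output (1, '')


Encoded: [(0, 'c'), (1, 'a'), (1, 'c'), (3, 'a'), (1, '')]


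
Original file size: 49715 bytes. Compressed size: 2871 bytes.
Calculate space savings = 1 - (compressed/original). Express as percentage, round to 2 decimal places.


ratio = compressed/original = 2871/49715 = 0.057749
savings = 1 - ratio = 1 - 0.057749 = 0.942251
as a percentage: 0.942251 * 100 = 94.23%

Space savings = 1 - 2871/49715 = 94.23%


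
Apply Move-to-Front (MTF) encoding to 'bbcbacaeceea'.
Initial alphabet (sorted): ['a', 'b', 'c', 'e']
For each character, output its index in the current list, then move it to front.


MTF encoding:
'b': index 1 in ['a', 'b', 'c', 'e'] -> ['b', 'a', 'c', 'e']
'b': index 0 in ['b', 'a', 'c', 'e'] -> ['b', 'a', 'c', 'e']
'c': index 2 in ['b', 'a', 'c', 'e'] -> ['c', 'b', 'a', 'e']
'b': index 1 in ['c', 'b', 'a', 'e'] -> ['b', 'c', 'a', 'e']
'a': index 2 in ['b', 'c', 'a', 'e'] -> ['a', 'b', 'c', 'e']
'c': index 2 in ['a', 'b', 'c', 'e'] -> ['c', 'a', 'b', 'e']
'a': index 1 in ['c', 'a', 'b', 'e'] -> ['a', 'c', 'b', 'e']
'e': index 3 in ['a', 'c', 'b', 'e'] -> ['e', 'a', 'c', 'b']
'c': index 2 in ['e', 'a', 'c', 'b'] -> ['c', 'e', 'a', 'b']
'e': index 1 in ['c', 'e', 'a', 'b'] -> ['e', 'c', 'a', 'b']
'e': index 0 in ['e', 'c', 'a', 'b'] -> ['e', 'c', 'a', 'b']
'a': index 2 in ['e', 'c', 'a', 'b'] -> ['a', 'e', 'c', 'b']


Output: [1, 0, 2, 1, 2, 2, 1, 3, 2, 1, 0, 2]


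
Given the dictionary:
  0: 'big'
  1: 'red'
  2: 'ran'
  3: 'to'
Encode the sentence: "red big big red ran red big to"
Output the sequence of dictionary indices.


Look up each word in the dictionary:
  'red' -> 1
  'big' -> 0
  'big' -> 0
  'red' -> 1
  'ran' -> 2
  'red' -> 1
  'big' -> 0
  'to' -> 3

Encoded: [1, 0, 0, 1, 2, 1, 0, 3]


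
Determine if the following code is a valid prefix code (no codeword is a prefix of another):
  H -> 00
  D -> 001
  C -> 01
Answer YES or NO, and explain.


Checking each pair (does one codeword prefix another?):
  H='00' vs D='001': prefix -- VIOLATION

NO -- this is NOT a valid prefix code. H (00) is a prefix of D (001).


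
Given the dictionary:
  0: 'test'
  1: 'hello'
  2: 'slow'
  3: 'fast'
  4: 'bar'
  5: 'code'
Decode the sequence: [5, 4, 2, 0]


Look up each index in the dictionary:
  5 -> 'code'
  4 -> 'bar'
  2 -> 'slow'
  0 -> 'test'

Decoded: "code bar slow test"


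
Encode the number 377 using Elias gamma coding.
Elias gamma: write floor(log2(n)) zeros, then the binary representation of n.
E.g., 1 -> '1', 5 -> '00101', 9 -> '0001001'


num_bits = floor(log2(377)) + 1 = 9
leading_zeros = num_bits - 1 = 8
binary(377) = 101111001

Elias gamma(377) = '00000000' + '101111001' = 00000000101111001 (17 bits)


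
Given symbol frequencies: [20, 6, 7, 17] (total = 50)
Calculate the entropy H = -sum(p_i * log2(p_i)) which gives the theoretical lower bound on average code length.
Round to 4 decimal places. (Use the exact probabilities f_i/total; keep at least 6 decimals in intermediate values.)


Per-symbol terms -p_i * log2(p_i) with p_i = f_i/50:
  p = 20/50 = 0.400000: log2(p) = -1.321928, -p*log2(p) = 0.528771
  p = 6/50 = 0.120000: log2(p) = -3.058894, -p*log2(p) = 0.367067
  p = 7/50 = 0.140000: log2(p) = -2.836501, -p*log2(p) = 0.397110
  p = 17/50 = 0.340000: log2(p) = -1.556393, -p*log2(p) = 0.529174
H = 0.528771 + 0.367067 + 0.397110 + 0.529174 = 1.822122

H = 1.8221 bits/symbol


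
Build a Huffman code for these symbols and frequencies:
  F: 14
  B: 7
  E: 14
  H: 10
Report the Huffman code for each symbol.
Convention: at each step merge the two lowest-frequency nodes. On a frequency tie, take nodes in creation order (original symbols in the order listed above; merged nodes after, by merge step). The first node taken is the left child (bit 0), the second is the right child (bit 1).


Huffman tree construction:
Step 1: Merge B(7) + H(10) = 17
Step 2: Merge F(14) + E(14) = 28
Step 3: Merge (B+H)(17) + (F+E)(28) = 45
Read each symbol's code off the tree from the root (left child = 0, right child = 1).

Codes:
  F: 10 (length 2)
  B: 00 (length 2)
  E: 11 (length 2)
  H: 01 (length 2)
Average code length: 90/45 = 2.0000 bits/symbol


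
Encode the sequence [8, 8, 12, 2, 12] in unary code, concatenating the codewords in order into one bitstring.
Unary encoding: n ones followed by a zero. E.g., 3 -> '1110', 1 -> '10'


Encode each number as n ones followed by a terminating 0:
  8 -> 111111110 (9 bits)
  8 -> 111111110 (9 bits)
  12 -> 1111111111110 (13 bits)
  2 -> 110 (3 bits)
  12 -> 1111111111110 (13 bits)
Total length = 9 + 9 + 13 + 3 + 13 = 47 bits.

Unary([8, 8, 12, 2, 12]) = 11111111011111111011111111111101101111111111110 (47 bits)


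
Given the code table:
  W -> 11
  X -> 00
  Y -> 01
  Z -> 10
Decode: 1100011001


Decoding:
11 -> W
00 -> X
01 -> Y
10 -> Z
01 -> Y


Result: WXYZY


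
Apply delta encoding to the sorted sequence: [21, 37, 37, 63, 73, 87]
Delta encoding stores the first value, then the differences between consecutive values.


First value: 21
Deltas:
  37 - 21 = 16
  37 - 37 = 0
  63 - 37 = 26
  73 - 63 = 10
  87 - 73 = 14


Delta encoded: [21, 16, 0, 26, 10, 14]


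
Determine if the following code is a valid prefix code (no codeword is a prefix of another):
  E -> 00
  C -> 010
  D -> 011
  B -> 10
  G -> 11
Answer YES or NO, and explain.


Checking each pair (does one codeword prefix another?):
  E='00' vs C='010': no prefix
  E='00' vs D='011': no prefix
  E='00' vs B='10': no prefix
  E='00' vs G='11': no prefix
  C='010' vs E='00': no prefix
  C='010' vs D='011': no prefix
  C='010' vs B='10': no prefix
  C='010' vs G='11': no prefix
  D='011' vs E='00': no prefix
  D='011' vs C='010': no prefix
  D='011' vs B='10': no prefix
  D='011' vs G='11': no prefix
  B='10' vs E='00': no prefix
  B='10' vs C='010': no prefix
  B='10' vs D='011': no prefix
  B='10' vs G='11': no prefix
  G='11' vs E='00': no prefix
  G='11' vs C='010': no prefix
  G='11' vs D='011': no prefix
  G='11' vs B='10': no prefix
No violation found over all pairs.

YES -- this is a valid prefix code. No codeword is a prefix of any other codeword.


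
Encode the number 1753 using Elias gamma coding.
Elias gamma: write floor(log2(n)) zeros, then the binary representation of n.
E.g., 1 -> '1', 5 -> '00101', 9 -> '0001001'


num_bits = floor(log2(1753)) + 1 = 11
leading_zeros = num_bits - 1 = 10
binary(1753) = 11011011001

Elias gamma(1753) = '0000000000' + '11011011001' = 000000000011011011001 (21 bits)


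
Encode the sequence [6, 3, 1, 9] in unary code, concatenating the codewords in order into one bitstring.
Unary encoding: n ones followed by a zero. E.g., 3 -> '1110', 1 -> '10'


Encode each number as n ones followed by a terminating 0:
  6 -> 1111110 (7 bits)
  3 -> 1110 (4 bits)
  1 -> 10 (2 bits)
  9 -> 1111111110 (10 bits)
Total length = 7 + 4 + 2 + 10 = 23 bits.

Unary([6, 3, 1, 9]) = 11111101110101111111110 (23 bits)


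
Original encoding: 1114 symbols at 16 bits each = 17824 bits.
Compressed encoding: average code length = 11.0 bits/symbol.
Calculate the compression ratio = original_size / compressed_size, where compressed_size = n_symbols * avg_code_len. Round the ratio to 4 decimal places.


original_size = n_symbols * orig_bits = 1114 * 16 = 17824 bits
compressed_size = n_symbols * avg_code_len = 1114 * 11.0 = 12254.0 bits
ratio = original_size / compressed_size = 17824 / 12254.0 = 1.4545

Compression ratio = 1.4545


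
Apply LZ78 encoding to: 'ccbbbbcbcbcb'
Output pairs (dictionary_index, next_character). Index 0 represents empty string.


LZ78 encoding steps:
Dictionary: {0: ''}
Step 1: w='' (idx 0), next='c' -> output (0, 'c'), add 'c' as idx 1
Step 2: w='c' (idx 1), next='b' -> output (1, 'b'), add 'cb' as idx 2
Step 3: w='' (idx 0), next='b' -> output (0, 'b'), add 'b' as idx 3
Step 4: w='b' (idx 3), next='b' -> output (3, 'b'), add 'bb' as idx 4
Step 5: w='cb' (idx 2), next='c' -> output (2, 'c'), add 'cbc' as idx 5
Step 6: w='b' (idx 3), next='c' -> output (3, 'c'), add 'bc' as idx 6
Step 7: w='b' (idx 3), end of input -> output (3, '')


Encoded: [(0, 'c'), (1, 'b'), (0, 'b'), (3, 'b'), (2, 'c'), (3, 'c'), (3, '')]


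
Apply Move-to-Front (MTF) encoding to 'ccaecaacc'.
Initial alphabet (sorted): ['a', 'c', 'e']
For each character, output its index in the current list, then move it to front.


MTF encoding:
'c': index 1 in ['a', 'c', 'e'] -> ['c', 'a', 'e']
'c': index 0 in ['c', 'a', 'e'] -> ['c', 'a', 'e']
'a': index 1 in ['c', 'a', 'e'] -> ['a', 'c', 'e']
'e': index 2 in ['a', 'c', 'e'] -> ['e', 'a', 'c']
'c': index 2 in ['e', 'a', 'c'] -> ['c', 'e', 'a']
'a': index 2 in ['c', 'e', 'a'] -> ['a', 'c', 'e']
'a': index 0 in ['a', 'c', 'e'] -> ['a', 'c', 'e']
'c': index 1 in ['a', 'c', 'e'] -> ['c', 'a', 'e']
'c': index 0 in ['c', 'a', 'e'] -> ['c', 'a', 'e']


Output: [1, 0, 1, 2, 2, 2, 0, 1, 0]


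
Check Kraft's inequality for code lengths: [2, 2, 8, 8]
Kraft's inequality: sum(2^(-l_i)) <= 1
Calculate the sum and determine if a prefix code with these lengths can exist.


Sum = 2^(-2) + 2^(-2) + 2^(-8) + 2^(-8)
    = 0.25 + 0.25 + 0.00390625 + 0.00390625
    = 130/256 = 0.5078125
Since 0.5078125 <= 1, Kraft's inequality IS satisfied.
A prefix code with these lengths CAN exist.

Kraft sum = 0.5078125. Satisfied.


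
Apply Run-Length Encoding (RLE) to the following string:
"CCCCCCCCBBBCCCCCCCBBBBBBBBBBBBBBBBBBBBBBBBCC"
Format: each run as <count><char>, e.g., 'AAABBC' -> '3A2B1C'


Scanning runs left to right:
  i=0: run of 'C' x 8 -> '8C'
  i=8: run of 'B' x 3 -> '3B'
  i=11: run of 'C' x 7 -> '7C'
  i=18: run of 'B' x 24 -> '24B'
  i=42: run of 'C' x 2 -> '2C'

RLE = 8C3B7C24B2C


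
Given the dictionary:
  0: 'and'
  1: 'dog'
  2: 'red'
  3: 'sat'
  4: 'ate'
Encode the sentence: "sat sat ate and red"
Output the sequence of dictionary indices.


Look up each word in the dictionary:
  'sat' -> 3
  'sat' -> 3
  'ate' -> 4
  'and' -> 0
  'red' -> 2

Encoded: [3, 3, 4, 0, 2]


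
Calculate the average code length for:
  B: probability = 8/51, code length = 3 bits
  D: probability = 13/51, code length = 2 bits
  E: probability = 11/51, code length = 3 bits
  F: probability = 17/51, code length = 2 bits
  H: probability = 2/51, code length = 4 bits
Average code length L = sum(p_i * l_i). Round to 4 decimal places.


Weighted contributions p_i * l_i:
  B: (8/51) * 3 = 24/51
  D: (13/51) * 2 = 26/51
  E: (11/51) * 3 = 33/51
  F: (17/51) * 2 = 34/51
  H: (2/51) * 4 = 8/51
Sum = (24 + 26 + 33 + 34 + 8)/51 = 125/51

L = 125/51 = 2.4510 bits/symbol


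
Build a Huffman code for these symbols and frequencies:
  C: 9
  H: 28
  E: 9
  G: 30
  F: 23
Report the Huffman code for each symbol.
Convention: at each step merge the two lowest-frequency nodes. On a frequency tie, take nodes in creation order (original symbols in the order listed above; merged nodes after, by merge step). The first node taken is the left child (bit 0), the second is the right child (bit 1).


Huffman tree construction:
Step 1: Merge C(9) + E(9) = 18
Step 2: Merge (C+E)(18) + F(23) = 41
Step 3: Merge H(28) + G(30) = 58
Step 4: Merge ((C+E)+F)(41) + (H+G)(58) = 99
Read each symbol's code off the tree from the root (left child = 0, right child = 1).

Codes:
  C: 000 (length 3)
  H: 10 (length 2)
  E: 001 (length 3)
  G: 11 (length 2)
  F: 01 (length 2)
Average code length: 216/99 = 2.1818 bits/symbol


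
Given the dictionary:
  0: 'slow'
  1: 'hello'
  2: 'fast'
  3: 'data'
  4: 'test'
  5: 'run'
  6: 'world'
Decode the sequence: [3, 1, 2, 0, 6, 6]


Look up each index in the dictionary:
  3 -> 'data'
  1 -> 'hello'
  2 -> 'fast'
  0 -> 'slow'
  6 -> 'world'
  6 -> 'world'

Decoded: "data hello fast slow world world"


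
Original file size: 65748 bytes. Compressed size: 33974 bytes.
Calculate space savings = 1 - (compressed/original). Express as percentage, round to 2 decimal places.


ratio = compressed/original = 33974/65748 = 0.516731
savings = 1 - ratio = 1 - 0.516731 = 0.483269
as a percentage: 0.483269 * 100 = 48.33%

Space savings = 1 - 33974/65748 = 48.33%


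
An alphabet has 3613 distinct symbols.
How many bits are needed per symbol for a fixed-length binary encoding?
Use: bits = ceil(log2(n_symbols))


log2(3613) = 11.819
Bracket: 2^11 = 2048 < 3613 <= 2^12 = 4096
So ceil(log2(3613)) = 12

bits = ceil(log2(3613)) = ceil(11.819) = 12 bits


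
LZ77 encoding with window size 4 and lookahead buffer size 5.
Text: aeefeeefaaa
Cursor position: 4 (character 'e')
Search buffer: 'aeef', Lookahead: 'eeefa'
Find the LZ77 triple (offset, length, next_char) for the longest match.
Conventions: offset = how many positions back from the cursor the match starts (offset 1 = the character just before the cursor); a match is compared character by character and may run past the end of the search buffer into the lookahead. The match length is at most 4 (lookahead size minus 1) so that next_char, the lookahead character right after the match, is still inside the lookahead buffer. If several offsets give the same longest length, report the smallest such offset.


Try each offset into the search buffer:
  offset=1 (pos 3, char 'f'): match length 0
  offset=2 (pos 2, char 'e'): match length 1
  offset=3 (pos 1, char 'e'): match length 2
  offset=4 (pos 0, char 'a'): match length 0
Longest match has length 2 at offset 3.
next_char = character at position 4 + 2 = 6 -> 'e'

Best match: offset=3, length=2 (matching 'ee' starting at position 1)
LZ77 triple: (3, 2, 'e')


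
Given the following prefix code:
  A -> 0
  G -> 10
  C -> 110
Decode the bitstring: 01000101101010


Decoding step by step:
Bits 0 -> A
Bits 10 -> G
Bits 0 -> A
Bits 0 -> A
Bits 10 -> G
Bits 110 -> C
Bits 10 -> G
Bits 10 -> G


Decoded message: AGAAGCGG


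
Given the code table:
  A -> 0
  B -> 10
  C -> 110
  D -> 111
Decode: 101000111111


Decoding:
10 -> B
10 -> B
0 -> A
0 -> A
111 -> D
111 -> D


Result: BBAADD


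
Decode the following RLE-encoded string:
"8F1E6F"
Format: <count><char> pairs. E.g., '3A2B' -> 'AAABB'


Expanding each <count><char> pair:
  8F -> 'FFFFFFFF'
  1E -> 'E'
  6F -> 'FFFFFF'

Decoded = FFFFFFFFEFFFFFF


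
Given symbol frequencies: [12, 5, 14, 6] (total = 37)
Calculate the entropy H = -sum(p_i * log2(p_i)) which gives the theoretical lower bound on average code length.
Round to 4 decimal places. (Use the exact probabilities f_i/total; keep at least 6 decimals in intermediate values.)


Per-symbol terms -p_i * log2(p_i) with p_i = f_i/37:
  p = 12/37 = 0.324324: log2(p) = -1.624491, -p*log2(p) = 0.526862
  p = 5/37 = 0.135135: log2(p) = -2.887525, -p*log2(p) = 0.390206
  p = 14/37 = 0.378378: log2(p) = -1.402098, -p*log2(p) = 0.530524
  p = 6/37 = 0.162162: log2(p) = -2.624491, -p*log2(p) = 0.425593
H = 0.526862 + 0.390206 + 0.530524 + 0.425593 = 1.873185

H = 1.8732 bits/symbol


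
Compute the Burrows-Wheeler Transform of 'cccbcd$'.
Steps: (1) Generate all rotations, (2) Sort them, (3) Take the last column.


Rotations (sorted):
  0: $cccbcd -> last char: d
  1: bcd$ccc -> last char: c
  2: cbcd$cc -> last char: c
  3: ccbcd$c -> last char: c
  4: cccbcd$ -> last char: $
  5: cd$cccb -> last char: b
  6: d$cccbc -> last char: c


BWT = dccc$bc


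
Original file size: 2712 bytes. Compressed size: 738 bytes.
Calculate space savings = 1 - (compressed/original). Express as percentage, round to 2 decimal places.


ratio = compressed/original = 738/2712 = 0.272124
savings = 1 - ratio = 1 - 0.272124 = 0.727876
as a percentage: 0.727876 * 100 = 72.79%

Space savings = 1 - 738/2712 = 72.79%


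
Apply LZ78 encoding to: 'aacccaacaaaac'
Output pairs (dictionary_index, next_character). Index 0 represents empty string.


LZ78 encoding steps:
Dictionary: {0: ''}
Step 1: w='' (idx 0), next='a' -> output (0, 'a'), add 'a' as idx 1
Step 2: w='a' (idx 1), next='c' -> output (1, 'c'), add 'ac' as idx 2
Step 3: w='' (idx 0), next='c' -> output (0, 'c'), add 'c' as idx 3
Step 4: w='c' (idx 3), next='a' -> output (3, 'a'), add 'ca' as idx 4
Step 5: w='ac' (idx 2), next='a' -> output (2, 'a'), add 'aca' as idx 5
Step 6: w='a' (idx 1), next='a' -> output (1, 'a'), add 'aa' as idx 6
Step 7: w='ac' (idx 2), end of input -> output (2, '')


Encoded: [(0, 'a'), (1, 'c'), (0, 'c'), (3, 'a'), (2, 'a'), (1, 'a'), (2, '')]


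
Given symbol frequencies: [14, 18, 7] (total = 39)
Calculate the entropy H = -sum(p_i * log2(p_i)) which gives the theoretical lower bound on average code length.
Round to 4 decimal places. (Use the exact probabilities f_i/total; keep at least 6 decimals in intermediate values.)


Per-symbol terms -p_i * log2(p_i) with p_i = f_i/39:
  p = 14/39 = 0.358974: log2(p) = -1.478047, -p*log2(p) = 0.530581
  p = 18/39 = 0.461538: log2(p) = -1.115477, -p*log2(p) = 0.514836
  p = 7/39 = 0.179487: log2(p) = -2.478047, -p*log2(p) = 0.444778
H = 0.530581 + 0.514836 + 0.444778 = 1.490195

H = 1.4902 bits/symbol


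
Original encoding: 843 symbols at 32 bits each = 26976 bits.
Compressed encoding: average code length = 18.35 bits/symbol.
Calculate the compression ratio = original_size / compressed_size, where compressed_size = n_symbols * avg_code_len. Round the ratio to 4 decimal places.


original_size = n_symbols * orig_bits = 843 * 32 = 26976 bits
compressed_size = n_symbols * avg_code_len = 843 * 18.35 = 15469.05 bits
ratio = original_size / compressed_size = 26976 / 15469.05 = 1.7439

Compression ratio = 1.7439


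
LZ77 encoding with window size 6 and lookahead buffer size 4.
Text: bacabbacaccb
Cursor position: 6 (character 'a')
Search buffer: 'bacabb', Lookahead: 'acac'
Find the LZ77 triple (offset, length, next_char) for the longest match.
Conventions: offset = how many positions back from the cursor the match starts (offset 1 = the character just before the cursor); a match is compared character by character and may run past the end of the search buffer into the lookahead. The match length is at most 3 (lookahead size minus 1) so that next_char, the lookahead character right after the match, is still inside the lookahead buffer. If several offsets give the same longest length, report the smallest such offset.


Try each offset into the search buffer:
  offset=1 (pos 5, char 'b'): match length 0
  offset=2 (pos 4, char 'b'): match length 0
  offset=3 (pos 3, char 'a'): match length 1
  offset=4 (pos 2, char 'c'): match length 0
  offset=5 (pos 1, char 'a'): match length 3
  offset=6 (pos 0, char 'b'): match length 0
Longest match has length 3 at offset 5.
next_char = character at position 6 + 3 = 9 -> 'c'

Best match: offset=5, length=3 (matching 'aca' starting at position 1)
LZ77 triple: (5, 3, 'c')


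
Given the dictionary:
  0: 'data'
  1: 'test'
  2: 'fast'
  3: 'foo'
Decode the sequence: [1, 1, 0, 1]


Look up each index in the dictionary:
  1 -> 'test'
  1 -> 'test'
  0 -> 'data'
  1 -> 'test'

Decoded: "test test data test"


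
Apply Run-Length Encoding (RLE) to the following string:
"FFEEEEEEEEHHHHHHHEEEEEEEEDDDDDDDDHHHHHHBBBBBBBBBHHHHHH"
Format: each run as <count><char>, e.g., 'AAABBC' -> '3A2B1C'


Scanning runs left to right:
  i=0: run of 'F' x 2 -> '2F'
  i=2: run of 'E' x 8 -> '8E'
  i=10: run of 'H' x 7 -> '7H'
  i=17: run of 'E' x 8 -> '8E'
  i=25: run of 'D' x 8 -> '8D'
  i=33: run of 'H' x 6 -> '6H'
  i=39: run of 'B' x 9 -> '9B'
  i=48: run of 'H' x 6 -> '6H'

RLE = 2F8E7H8E8D6H9B6H


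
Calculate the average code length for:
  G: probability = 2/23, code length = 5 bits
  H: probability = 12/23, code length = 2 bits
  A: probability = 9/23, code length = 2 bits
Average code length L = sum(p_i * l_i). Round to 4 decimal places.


Weighted contributions p_i * l_i:
  G: (2/23) * 5 = 10/23
  H: (12/23) * 2 = 24/23
  A: (9/23) * 2 = 18/23
Sum = (10 + 24 + 18)/23 = 52/23

L = 52/23 = 2.2609 bits/symbol


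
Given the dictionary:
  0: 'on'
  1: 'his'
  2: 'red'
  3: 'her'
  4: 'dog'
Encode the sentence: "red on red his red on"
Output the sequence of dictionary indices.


Look up each word in the dictionary:
  'red' -> 2
  'on' -> 0
  'red' -> 2
  'his' -> 1
  'red' -> 2
  'on' -> 0

Encoded: [2, 0, 2, 1, 2, 0]


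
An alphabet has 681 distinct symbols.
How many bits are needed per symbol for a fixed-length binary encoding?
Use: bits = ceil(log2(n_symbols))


log2(681) = 9.4115
Bracket: 2^9 = 512 < 681 <= 2^10 = 1024
So ceil(log2(681)) = 10

bits = ceil(log2(681)) = ceil(9.4115) = 10 bits


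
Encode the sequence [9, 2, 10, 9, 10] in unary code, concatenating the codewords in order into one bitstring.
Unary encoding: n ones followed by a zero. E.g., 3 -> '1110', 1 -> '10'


Encode each number as n ones followed by a terminating 0:
  9 -> 1111111110 (10 bits)
  2 -> 110 (3 bits)
  10 -> 11111111110 (11 bits)
  9 -> 1111111110 (10 bits)
  10 -> 11111111110 (11 bits)
Total length = 10 + 3 + 11 + 10 + 11 = 45 bits.

Unary([9, 2, 10, 9, 10]) = 111111111011011111111110111111111011111111110 (45 bits)


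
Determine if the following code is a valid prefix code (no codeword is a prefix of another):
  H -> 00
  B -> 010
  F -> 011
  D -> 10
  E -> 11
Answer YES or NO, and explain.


Checking each pair (does one codeword prefix another?):
  H='00' vs B='010': no prefix
  H='00' vs F='011': no prefix
  H='00' vs D='10': no prefix
  H='00' vs E='11': no prefix
  B='010' vs H='00': no prefix
  B='010' vs F='011': no prefix
  B='010' vs D='10': no prefix
  B='010' vs E='11': no prefix
  F='011' vs H='00': no prefix
  F='011' vs B='010': no prefix
  F='011' vs D='10': no prefix
  F='011' vs E='11': no prefix
  D='10' vs H='00': no prefix
  D='10' vs B='010': no prefix
  D='10' vs F='011': no prefix
  D='10' vs E='11': no prefix
  E='11' vs H='00': no prefix
  E='11' vs B='010': no prefix
  E='11' vs F='011': no prefix
  E='11' vs D='10': no prefix
No violation found over all pairs.

YES -- this is a valid prefix code. No codeword is a prefix of any other codeword.


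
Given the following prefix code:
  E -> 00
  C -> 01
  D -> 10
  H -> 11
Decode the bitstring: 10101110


Decoding step by step:
Bits 10 -> D
Bits 10 -> D
Bits 11 -> H
Bits 10 -> D


Decoded message: DDHD


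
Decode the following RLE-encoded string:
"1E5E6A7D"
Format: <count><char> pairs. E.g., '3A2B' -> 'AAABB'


Expanding each <count><char> pair:
  1E -> 'E'
  5E -> 'EEEEE'
  6A -> 'AAAAAA'
  7D -> 'DDDDDDD'

Decoded = EEEEEEAAAAAADDDDDDD


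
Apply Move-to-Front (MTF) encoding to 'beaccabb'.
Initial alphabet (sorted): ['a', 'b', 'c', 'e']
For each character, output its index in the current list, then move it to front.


MTF encoding:
'b': index 1 in ['a', 'b', 'c', 'e'] -> ['b', 'a', 'c', 'e']
'e': index 3 in ['b', 'a', 'c', 'e'] -> ['e', 'b', 'a', 'c']
'a': index 2 in ['e', 'b', 'a', 'c'] -> ['a', 'e', 'b', 'c']
'c': index 3 in ['a', 'e', 'b', 'c'] -> ['c', 'a', 'e', 'b']
'c': index 0 in ['c', 'a', 'e', 'b'] -> ['c', 'a', 'e', 'b']
'a': index 1 in ['c', 'a', 'e', 'b'] -> ['a', 'c', 'e', 'b']
'b': index 3 in ['a', 'c', 'e', 'b'] -> ['b', 'a', 'c', 'e']
'b': index 0 in ['b', 'a', 'c', 'e'] -> ['b', 'a', 'c', 'e']


Output: [1, 3, 2, 3, 0, 1, 3, 0]


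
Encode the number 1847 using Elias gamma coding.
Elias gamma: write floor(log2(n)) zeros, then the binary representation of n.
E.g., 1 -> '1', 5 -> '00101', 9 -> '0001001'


num_bits = floor(log2(1847)) + 1 = 11
leading_zeros = num_bits - 1 = 10
binary(1847) = 11100110111

Elias gamma(1847) = '0000000000' + '11100110111' = 000000000011100110111 (21 bits)


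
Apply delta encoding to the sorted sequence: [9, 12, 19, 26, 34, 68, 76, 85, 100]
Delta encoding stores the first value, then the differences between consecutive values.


First value: 9
Deltas:
  12 - 9 = 3
  19 - 12 = 7
  26 - 19 = 7
  34 - 26 = 8
  68 - 34 = 34
  76 - 68 = 8
  85 - 76 = 9
  100 - 85 = 15


Delta encoded: [9, 3, 7, 7, 8, 34, 8, 9, 15]


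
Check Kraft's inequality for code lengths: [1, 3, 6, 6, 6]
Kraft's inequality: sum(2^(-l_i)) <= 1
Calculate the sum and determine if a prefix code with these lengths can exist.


Sum = 2^(-1) + 2^(-3) + 2^(-6) + 2^(-6) + 2^(-6)
    = 0.5 + 0.125 + 0.015625 + 0.015625 + 0.015625
    = 43/64 = 0.671875
Since 0.671875 <= 1, Kraft's inequality IS satisfied.
A prefix code with these lengths CAN exist.

Kraft sum = 0.671875. Satisfied.


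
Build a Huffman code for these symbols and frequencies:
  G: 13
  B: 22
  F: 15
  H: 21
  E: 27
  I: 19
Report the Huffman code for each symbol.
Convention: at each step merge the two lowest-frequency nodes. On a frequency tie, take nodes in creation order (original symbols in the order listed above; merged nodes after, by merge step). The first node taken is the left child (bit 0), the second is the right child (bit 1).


Huffman tree construction:
Step 1: Merge G(13) + F(15) = 28
Step 2: Merge I(19) + H(21) = 40
Step 3: Merge B(22) + E(27) = 49
Step 4: Merge (G+F)(28) + (I+H)(40) = 68
Step 5: Merge (B+E)(49) + ((G+F)+(I+H))(68) = 117
Read each symbol's code off the tree from the root (left child = 0, right child = 1).

Codes:
  G: 100 (length 3)
  B: 00 (length 2)
  F: 101 (length 3)
  H: 111 (length 3)
  E: 01 (length 2)
  I: 110 (length 3)
Average code length: 302/117 = 2.5812 bits/symbol


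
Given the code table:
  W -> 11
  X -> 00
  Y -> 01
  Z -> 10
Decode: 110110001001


Decoding:
11 -> W
01 -> Y
10 -> Z
00 -> X
10 -> Z
01 -> Y


Result: WYZXZY


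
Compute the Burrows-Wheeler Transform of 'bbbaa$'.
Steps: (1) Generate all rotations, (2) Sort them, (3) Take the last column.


Rotations (sorted):
  0: $bbbaa -> last char: a
  1: a$bbba -> last char: a
  2: aa$bbb -> last char: b
  3: baa$bb -> last char: b
  4: bbaa$b -> last char: b
  5: bbbaa$ -> last char: $


BWT = aabbb$


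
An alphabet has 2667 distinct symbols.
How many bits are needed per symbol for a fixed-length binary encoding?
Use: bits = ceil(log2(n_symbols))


log2(2667) = 11.381
Bracket: 2^11 = 2048 < 2667 <= 2^12 = 4096
So ceil(log2(2667)) = 12

bits = ceil(log2(2667)) = ceil(11.381) = 12 bits
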